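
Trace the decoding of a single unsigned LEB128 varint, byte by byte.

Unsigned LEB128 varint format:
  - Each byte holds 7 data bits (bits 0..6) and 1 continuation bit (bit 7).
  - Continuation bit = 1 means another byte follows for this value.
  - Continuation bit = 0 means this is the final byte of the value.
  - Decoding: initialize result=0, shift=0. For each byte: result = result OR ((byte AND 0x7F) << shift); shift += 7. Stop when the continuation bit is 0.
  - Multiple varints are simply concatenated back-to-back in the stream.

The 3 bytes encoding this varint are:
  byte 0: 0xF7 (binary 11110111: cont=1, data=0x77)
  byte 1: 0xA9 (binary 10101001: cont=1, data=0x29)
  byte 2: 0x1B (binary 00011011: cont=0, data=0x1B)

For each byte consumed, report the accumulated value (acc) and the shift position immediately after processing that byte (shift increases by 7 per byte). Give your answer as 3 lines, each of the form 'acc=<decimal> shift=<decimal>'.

byte 0=0xF7: payload=0x77=119, contrib = 119<<0 = 119; acc -> 119, shift -> 7
byte 1=0xA9: payload=0x29=41, contrib = 41<<7 = 5248; acc -> 5367, shift -> 14
byte 2=0x1B: payload=0x1B=27, contrib = 27<<14 = 442368; acc -> 447735, shift -> 21

Answer: acc=119 shift=7
acc=5367 shift=14
acc=447735 shift=21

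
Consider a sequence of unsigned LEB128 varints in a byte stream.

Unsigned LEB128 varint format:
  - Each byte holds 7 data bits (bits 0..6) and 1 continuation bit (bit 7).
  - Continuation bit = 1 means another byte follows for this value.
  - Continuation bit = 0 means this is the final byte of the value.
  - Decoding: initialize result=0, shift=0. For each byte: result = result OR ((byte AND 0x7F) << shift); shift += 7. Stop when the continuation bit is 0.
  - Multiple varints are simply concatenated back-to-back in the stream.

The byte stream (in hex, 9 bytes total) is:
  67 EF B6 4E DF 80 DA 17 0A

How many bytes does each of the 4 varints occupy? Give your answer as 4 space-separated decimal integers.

Answer: 1 3 4 1

Derivation:
  byte[0]=0x67 cont=0 payload=0x67=103: acc |= 103<<0 -> acc=103 shift=7 [end]
Varint 1: bytes[0:1] = 67 -> value 103 (1 byte(s))
  byte[1]=0xEF cont=1 payload=0x6F=111: acc |= 111<<0 -> acc=111 shift=7
  byte[2]=0xB6 cont=1 payload=0x36=54: acc |= 54<<7 -> acc=7023 shift=14
  byte[3]=0x4E cont=0 payload=0x4E=78: acc |= 78<<14 -> acc=1284975 shift=21 [end]
Varint 2: bytes[1:4] = EF B6 4E -> value 1284975 (3 byte(s))
  byte[4]=0xDF cont=1 payload=0x5F=95: acc |= 95<<0 -> acc=95 shift=7
  byte[5]=0x80 cont=1 payload=0x00=0: acc |= 0<<7 -> acc=95 shift=14
  byte[6]=0xDA cont=1 payload=0x5A=90: acc |= 90<<14 -> acc=1474655 shift=21
  byte[7]=0x17 cont=0 payload=0x17=23: acc |= 23<<21 -> acc=49709151 shift=28 [end]
Varint 3: bytes[4:8] = DF 80 DA 17 -> value 49709151 (4 byte(s))
  byte[8]=0x0A cont=0 payload=0x0A=10: acc |= 10<<0 -> acc=10 shift=7 [end]
Varint 4: bytes[8:9] = 0A -> value 10 (1 byte(s))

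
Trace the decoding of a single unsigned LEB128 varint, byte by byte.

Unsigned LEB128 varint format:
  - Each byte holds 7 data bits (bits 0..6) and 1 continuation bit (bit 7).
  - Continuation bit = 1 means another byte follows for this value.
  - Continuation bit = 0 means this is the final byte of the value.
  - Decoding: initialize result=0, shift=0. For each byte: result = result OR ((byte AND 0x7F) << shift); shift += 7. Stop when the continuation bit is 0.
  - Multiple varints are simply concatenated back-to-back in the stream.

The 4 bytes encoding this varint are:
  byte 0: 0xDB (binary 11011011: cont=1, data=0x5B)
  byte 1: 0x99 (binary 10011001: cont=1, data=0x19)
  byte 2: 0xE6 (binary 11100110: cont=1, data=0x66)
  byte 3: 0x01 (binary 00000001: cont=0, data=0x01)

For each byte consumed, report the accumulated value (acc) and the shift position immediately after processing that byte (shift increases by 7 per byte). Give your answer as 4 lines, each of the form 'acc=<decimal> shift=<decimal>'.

Answer: acc=91 shift=7
acc=3291 shift=14
acc=1674459 shift=21
acc=3771611 shift=28

Derivation:
byte 0=0xDB: payload=0x5B=91, contrib = 91<<0 = 91; acc -> 91, shift -> 7
byte 1=0x99: payload=0x19=25, contrib = 25<<7 = 3200; acc -> 3291, shift -> 14
byte 2=0xE6: payload=0x66=102, contrib = 102<<14 = 1671168; acc -> 1674459, shift -> 21
byte 3=0x01: payload=0x01=1, contrib = 1<<21 = 2097152; acc -> 3771611, shift -> 28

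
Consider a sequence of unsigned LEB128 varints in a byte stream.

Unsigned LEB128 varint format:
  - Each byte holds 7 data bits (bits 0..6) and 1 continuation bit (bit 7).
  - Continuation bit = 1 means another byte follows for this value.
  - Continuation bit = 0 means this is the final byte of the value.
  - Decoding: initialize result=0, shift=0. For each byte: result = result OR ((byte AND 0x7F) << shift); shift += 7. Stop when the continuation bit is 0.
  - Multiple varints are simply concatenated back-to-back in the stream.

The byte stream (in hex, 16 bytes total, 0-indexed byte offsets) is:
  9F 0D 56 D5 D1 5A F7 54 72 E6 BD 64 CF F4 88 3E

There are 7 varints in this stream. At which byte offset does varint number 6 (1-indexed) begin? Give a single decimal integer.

  byte[0]=0x9F cont=1 payload=0x1F=31: acc |= 31<<0 -> acc=31 shift=7
  byte[1]=0x0D cont=0 payload=0x0D=13: acc |= 13<<7 -> acc=1695 shift=14 [end]
Varint 1: bytes[0:2] = 9F 0D -> value 1695 (2 byte(s))
  byte[2]=0x56 cont=0 payload=0x56=86: acc |= 86<<0 -> acc=86 shift=7 [end]
Varint 2: bytes[2:3] = 56 -> value 86 (1 byte(s))
  byte[3]=0xD5 cont=1 payload=0x55=85: acc |= 85<<0 -> acc=85 shift=7
  byte[4]=0xD1 cont=1 payload=0x51=81: acc |= 81<<7 -> acc=10453 shift=14
  byte[5]=0x5A cont=0 payload=0x5A=90: acc |= 90<<14 -> acc=1485013 shift=21 [end]
Varint 3: bytes[3:6] = D5 D1 5A -> value 1485013 (3 byte(s))
  byte[6]=0xF7 cont=1 payload=0x77=119: acc |= 119<<0 -> acc=119 shift=7
  byte[7]=0x54 cont=0 payload=0x54=84: acc |= 84<<7 -> acc=10871 shift=14 [end]
Varint 4: bytes[6:8] = F7 54 -> value 10871 (2 byte(s))
  byte[8]=0x72 cont=0 payload=0x72=114: acc |= 114<<0 -> acc=114 shift=7 [end]
Varint 5: bytes[8:9] = 72 -> value 114 (1 byte(s))
  byte[9]=0xE6 cont=1 payload=0x66=102: acc |= 102<<0 -> acc=102 shift=7
  byte[10]=0xBD cont=1 payload=0x3D=61: acc |= 61<<7 -> acc=7910 shift=14
  byte[11]=0x64 cont=0 payload=0x64=100: acc |= 100<<14 -> acc=1646310 shift=21 [end]
Varint 6: bytes[9:12] = E6 BD 64 -> value 1646310 (3 byte(s))
  byte[12]=0xCF cont=1 payload=0x4F=79: acc |= 79<<0 -> acc=79 shift=7
  byte[13]=0xF4 cont=1 payload=0x74=116: acc |= 116<<7 -> acc=14927 shift=14
  byte[14]=0x88 cont=1 payload=0x08=8: acc |= 8<<14 -> acc=145999 shift=21
  byte[15]=0x3E cont=0 payload=0x3E=62: acc |= 62<<21 -> acc=130169423 shift=28 [end]
Varint 7: bytes[12:16] = CF F4 88 3E -> value 130169423 (4 byte(s))

Answer: 9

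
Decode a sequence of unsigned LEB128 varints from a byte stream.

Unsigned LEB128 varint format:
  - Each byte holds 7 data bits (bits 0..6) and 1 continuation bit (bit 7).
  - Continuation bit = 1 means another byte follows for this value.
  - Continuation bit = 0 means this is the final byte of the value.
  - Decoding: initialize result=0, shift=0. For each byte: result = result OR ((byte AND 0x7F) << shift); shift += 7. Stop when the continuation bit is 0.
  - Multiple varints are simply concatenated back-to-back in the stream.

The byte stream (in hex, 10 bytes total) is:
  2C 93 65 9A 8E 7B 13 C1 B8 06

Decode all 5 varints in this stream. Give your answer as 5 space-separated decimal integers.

Answer: 44 12947 2017050 19 105537

Derivation:
  byte[0]=0x2C cont=0 payload=0x2C=44: acc |= 44<<0 -> acc=44 shift=7 [end]
Varint 1: bytes[0:1] = 2C -> value 44 (1 byte(s))
  byte[1]=0x93 cont=1 payload=0x13=19: acc |= 19<<0 -> acc=19 shift=7
  byte[2]=0x65 cont=0 payload=0x65=101: acc |= 101<<7 -> acc=12947 shift=14 [end]
Varint 2: bytes[1:3] = 93 65 -> value 12947 (2 byte(s))
  byte[3]=0x9A cont=1 payload=0x1A=26: acc |= 26<<0 -> acc=26 shift=7
  byte[4]=0x8E cont=1 payload=0x0E=14: acc |= 14<<7 -> acc=1818 shift=14
  byte[5]=0x7B cont=0 payload=0x7B=123: acc |= 123<<14 -> acc=2017050 shift=21 [end]
Varint 3: bytes[3:6] = 9A 8E 7B -> value 2017050 (3 byte(s))
  byte[6]=0x13 cont=0 payload=0x13=19: acc |= 19<<0 -> acc=19 shift=7 [end]
Varint 4: bytes[6:7] = 13 -> value 19 (1 byte(s))
  byte[7]=0xC1 cont=1 payload=0x41=65: acc |= 65<<0 -> acc=65 shift=7
  byte[8]=0xB8 cont=1 payload=0x38=56: acc |= 56<<7 -> acc=7233 shift=14
  byte[9]=0x06 cont=0 payload=0x06=6: acc |= 6<<14 -> acc=105537 shift=21 [end]
Varint 5: bytes[7:10] = C1 B8 06 -> value 105537 (3 byte(s))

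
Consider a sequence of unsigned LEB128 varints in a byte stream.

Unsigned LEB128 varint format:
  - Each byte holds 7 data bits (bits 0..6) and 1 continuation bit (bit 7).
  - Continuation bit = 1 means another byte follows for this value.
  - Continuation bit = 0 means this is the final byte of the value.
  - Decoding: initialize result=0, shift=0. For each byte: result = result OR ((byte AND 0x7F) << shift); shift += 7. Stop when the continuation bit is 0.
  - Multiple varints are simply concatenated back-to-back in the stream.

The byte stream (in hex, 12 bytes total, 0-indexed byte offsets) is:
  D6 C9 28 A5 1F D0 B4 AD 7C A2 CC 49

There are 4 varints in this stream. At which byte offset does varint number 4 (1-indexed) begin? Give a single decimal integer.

  byte[0]=0xD6 cont=1 payload=0x56=86: acc |= 86<<0 -> acc=86 shift=7
  byte[1]=0xC9 cont=1 payload=0x49=73: acc |= 73<<7 -> acc=9430 shift=14
  byte[2]=0x28 cont=0 payload=0x28=40: acc |= 40<<14 -> acc=664790 shift=21 [end]
Varint 1: bytes[0:3] = D6 C9 28 -> value 664790 (3 byte(s))
  byte[3]=0xA5 cont=1 payload=0x25=37: acc |= 37<<0 -> acc=37 shift=7
  byte[4]=0x1F cont=0 payload=0x1F=31: acc |= 31<<7 -> acc=4005 shift=14 [end]
Varint 2: bytes[3:5] = A5 1F -> value 4005 (2 byte(s))
  byte[5]=0xD0 cont=1 payload=0x50=80: acc |= 80<<0 -> acc=80 shift=7
  byte[6]=0xB4 cont=1 payload=0x34=52: acc |= 52<<7 -> acc=6736 shift=14
  byte[7]=0xAD cont=1 payload=0x2D=45: acc |= 45<<14 -> acc=744016 shift=21
  byte[8]=0x7C cont=0 payload=0x7C=124: acc |= 124<<21 -> acc=260790864 shift=28 [end]
Varint 3: bytes[5:9] = D0 B4 AD 7C -> value 260790864 (4 byte(s))
  byte[9]=0xA2 cont=1 payload=0x22=34: acc |= 34<<0 -> acc=34 shift=7
  byte[10]=0xCC cont=1 payload=0x4C=76: acc |= 76<<7 -> acc=9762 shift=14
  byte[11]=0x49 cont=0 payload=0x49=73: acc |= 73<<14 -> acc=1205794 shift=21 [end]
Varint 4: bytes[9:12] = A2 CC 49 -> value 1205794 (3 byte(s))

Answer: 9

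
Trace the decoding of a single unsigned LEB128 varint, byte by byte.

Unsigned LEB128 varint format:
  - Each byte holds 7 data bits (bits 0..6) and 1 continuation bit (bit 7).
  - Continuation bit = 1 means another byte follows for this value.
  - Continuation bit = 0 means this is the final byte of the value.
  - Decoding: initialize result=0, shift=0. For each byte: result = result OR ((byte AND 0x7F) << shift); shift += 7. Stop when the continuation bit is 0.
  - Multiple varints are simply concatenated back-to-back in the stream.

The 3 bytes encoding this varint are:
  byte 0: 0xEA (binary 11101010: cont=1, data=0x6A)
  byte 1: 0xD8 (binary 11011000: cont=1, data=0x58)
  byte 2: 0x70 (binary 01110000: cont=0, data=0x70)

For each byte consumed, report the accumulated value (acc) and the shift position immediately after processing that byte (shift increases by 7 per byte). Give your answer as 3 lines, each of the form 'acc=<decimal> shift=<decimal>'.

byte 0=0xEA: payload=0x6A=106, contrib = 106<<0 = 106; acc -> 106, shift -> 7
byte 1=0xD8: payload=0x58=88, contrib = 88<<7 = 11264; acc -> 11370, shift -> 14
byte 2=0x70: payload=0x70=112, contrib = 112<<14 = 1835008; acc -> 1846378, shift -> 21

Answer: acc=106 shift=7
acc=11370 shift=14
acc=1846378 shift=21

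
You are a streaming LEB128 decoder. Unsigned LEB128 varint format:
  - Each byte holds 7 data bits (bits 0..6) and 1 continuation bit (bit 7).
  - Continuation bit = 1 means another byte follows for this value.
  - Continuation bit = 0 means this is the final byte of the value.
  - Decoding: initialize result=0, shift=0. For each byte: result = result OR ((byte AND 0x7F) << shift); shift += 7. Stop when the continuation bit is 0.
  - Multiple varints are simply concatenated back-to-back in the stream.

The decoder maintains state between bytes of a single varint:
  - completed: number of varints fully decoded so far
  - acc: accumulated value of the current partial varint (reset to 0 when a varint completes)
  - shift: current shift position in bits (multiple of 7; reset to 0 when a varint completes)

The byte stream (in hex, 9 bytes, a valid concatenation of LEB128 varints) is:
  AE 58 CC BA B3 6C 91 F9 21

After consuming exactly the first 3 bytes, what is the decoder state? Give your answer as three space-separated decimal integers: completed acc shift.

Answer: 1 76 7

Derivation:
byte[0]=0xAE cont=1 payload=0x2E: acc |= 46<<0 -> completed=0 acc=46 shift=7
byte[1]=0x58 cont=0 payload=0x58: varint #1 complete (value=11310); reset -> completed=1 acc=0 shift=0
byte[2]=0xCC cont=1 payload=0x4C: acc |= 76<<0 -> completed=1 acc=76 shift=7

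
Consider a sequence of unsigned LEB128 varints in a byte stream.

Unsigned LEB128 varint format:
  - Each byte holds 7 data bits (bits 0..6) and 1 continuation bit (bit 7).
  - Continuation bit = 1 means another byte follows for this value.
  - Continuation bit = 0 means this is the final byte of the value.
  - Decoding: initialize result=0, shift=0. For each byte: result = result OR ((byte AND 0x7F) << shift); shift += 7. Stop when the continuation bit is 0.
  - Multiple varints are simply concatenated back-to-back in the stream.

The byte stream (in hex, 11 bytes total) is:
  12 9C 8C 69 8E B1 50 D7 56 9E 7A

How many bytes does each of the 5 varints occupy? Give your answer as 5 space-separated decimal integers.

Answer: 1 3 3 2 2

Derivation:
  byte[0]=0x12 cont=0 payload=0x12=18: acc |= 18<<0 -> acc=18 shift=7 [end]
Varint 1: bytes[0:1] = 12 -> value 18 (1 byte(s))
  byte[1]=0x9C cont=1 payload=0x1C=28: acc |= 28<<0 -> acc=28 shift=7
  byte[2]=0x8C cont=1 payload=0x0C=12: acc |= 12<<7 -> acc=1564 shift=14
  byte[3]=0x69 cont=0 payload=0x69=105: acc |= 105<<14 -> acc=1721884 shift=21 [end]
Varint 2: bytes[1:4] = 9C 8C 69 -> value 1721884 (3 byte(s))
  byte[4]=0x8E cont=1 payload=0x0E=14: acc |= 14<<0 -> acc=14 shift=7
  byte[5]=0xB1 cont=1 payload=0x31=49: acc |= 49<<7 -> acc=6286 shift=14
  byte[6]=0x50 cont=0 payload=0x50=80: acc |= 80<<14 -> acc=1317006 shift=21 [end]
Varint 3: bytes[4:7] = 8E B1 50 -> value 1317006 (3 byte(s))
  byte[7]=0xD7 cont=1 payload=0x57=87: acc |= 87<<0 -> acc=87 shift=7
  byte[8]=0x56 cont=0 payload=0x56=86: acc |= 86<<7 -> acc=11095 shift=14 [end]
Varint 4: bytes[7:9] = D7 56 -> value 11095 (2 byte(s))
  byte[9]=0x9E cont=1 payload=0x1E=30: acc |= 30<<0 -> acc=30 shift=7
  byte[10]=0x7A cont=0 payload=0x7A=122: acc |= 122<<7 -> acc=15646 shift=14 [end]
Varint 5: bytes[9:11] = 9E 7A -> value 15646 (2 byte(s))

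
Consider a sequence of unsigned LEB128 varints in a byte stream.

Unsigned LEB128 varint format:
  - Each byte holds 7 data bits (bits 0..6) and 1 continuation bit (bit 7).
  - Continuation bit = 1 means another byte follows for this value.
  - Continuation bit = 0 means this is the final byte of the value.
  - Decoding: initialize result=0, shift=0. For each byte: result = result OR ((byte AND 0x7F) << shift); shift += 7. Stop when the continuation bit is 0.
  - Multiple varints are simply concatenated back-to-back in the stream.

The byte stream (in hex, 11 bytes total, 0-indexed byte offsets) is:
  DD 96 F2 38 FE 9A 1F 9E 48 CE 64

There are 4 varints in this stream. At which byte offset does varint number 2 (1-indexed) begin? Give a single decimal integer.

  byte[0]=0xDD cont=1 payload=0x5D=93: acc |= 93<<0 -> acc=93 shift=7
  byte[1]=0x96 cont=1 payload=0x16=22: acc |= 22<<7 -> acc=2909 shift=14
  byte[2]=0xF2 cont=1 payload=0x72=114: acc |= 114<<14 -> acc=1870685 shift=21
  byte[3]=0x38 cont=0 payload=0x38=56: acc |= 56<<21 -> acc=119311197 shift=28 [end]
Varint 1: bytes[0:4] = DD 96 F2 38 -> value 119311197 (4 byte(s))
  byte[4]=0xFE cont=1 payload=0x7E=126: acc |= 126<<0 -> acc=126 shift=7
  byte[5]=0x9A cont=1 payload=0x1A=26: acc |= 26<<7 -> acc=3454 shift=14
  byte[6]=0x1F cont=0 payload=0x1F=31: acc |= 31<<14 -> acc=511358 shift=21 [end]
Varint 2: bytes[4:7] = FE 9A 1F -> value 511358 (3 byte(s))
  byte[7]=0x9E cont=1 payload=0x1E=30: acc |= 30<<0 -> acc=30 shift=7
  byte[8]=0x48 cont=0 payload=0x48=72: acc |= 72<<7 -> acc=9246 shift=14 [end]
Varint 3: bytes[7:9] = 9E 48 -> value 9246 (2 byte(s))
  byte[9]=0xCE cont=1 payload=0x4E=78: acc |= 78<<0 -> acc=78 shift=7
  byte[10]=0x64 cont=0 payload=0x64=100: acc |= 100<<7 -> acc=12878 shift=14 [end]
Varint 4: bytes[9:11] = CE 64 -> value 12878 (2 byte(s))

Answer: 4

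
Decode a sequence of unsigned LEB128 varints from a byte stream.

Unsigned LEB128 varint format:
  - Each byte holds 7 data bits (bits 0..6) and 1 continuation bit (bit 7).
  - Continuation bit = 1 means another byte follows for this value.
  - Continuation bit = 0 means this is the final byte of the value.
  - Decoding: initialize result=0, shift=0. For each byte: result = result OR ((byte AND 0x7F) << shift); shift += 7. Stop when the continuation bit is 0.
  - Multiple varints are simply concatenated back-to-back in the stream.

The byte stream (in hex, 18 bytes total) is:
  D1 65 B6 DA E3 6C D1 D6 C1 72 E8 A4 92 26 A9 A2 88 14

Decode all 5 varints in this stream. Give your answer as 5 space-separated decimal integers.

Answer: 13009 228126006 240151377 79991400 42078505

Derivation:
  byte[0]=0xD1 cont=1 payload=0x51=81: acc |= 81<<0 -> acc=81 shift=7
  byte[1]=0x65 cont=0 payload=0x65=101: acc |= 101<<7 -> acc=13009 shift=14 [end]
Varint 1: bytes[0:2] = D1 65 -> value 13009 (2 byte(s))
  byte[2]=0xB6 cont=1 payload=0x36=54: acc |= 54<<0 -> acc=54 shift=7
  byte[3]=0xDA cont=1 payload=0x5A=90: acc |= 90<<7 -> acc=11574 shift=14
  byte[4]=0xE3 cont=1 payload=0x63=99: acc |= 99<<14 -> acc=1633590 shift=21
  byte[5]=0x6C cont=0 payload=0x6C=108: acc |= 108<<21 -> acc=228126006 shift=28 [end]
Varint 2: bytes[2:6] = B6 DA E3 6C -> value 228126006 (4 byte(s))
  byte[6]=0xD1 cont=1 payload=0x51=81: acc |= 81<<0 -> acc=81 shift=7
  byte[7]=0xD6 cont=1 payload=0x56=86: acc |= 86<<7 -> acc=11089 shift=14
  byte[8]=0xC1 cont=1 payload=0x41=65: acc |= 65<<14 -> acc=1076049 shift=21
  byte[9]=0x72 cont=0 payload=0x72=114: acc |= 114<<21 -> acc=240151377 shift=28 [end]
Varint 3: bytes[6:10] = D1 D6 C1 72 -> value 240151377 (4 byte(s))
  byte[10]=0xE8 cont=1 payload=0x68=104: acc |= 104<<0 -> acc=104 shift=7
  byte[11]=0xA4 cont=1 payload=0x24=36: acc |= 36<<7 -> acc=4712 shift=14
  byte[12]=0x92 cont=1 payload=0x12=18: acc |= 18<<14 -> acc=299624 shift=21
  byte[13]=0x26 cont=0 payload=0x26=38: acc |= 38<<21 -> acc=79991400 shift=28 [end]
Varint 4: bytes[10:14] = E8 A4 92 26 -> value 79991400 (4 byte(s))
  byte[14]=0xA9 cont=1 payload=0x29=41: acc |= 41<<0 -> acc=41 shift=7
  byte[15]=0xA2 cont=1 payload=0x22=34: acc |= 34<<7 -> acc=4393 shift=14
  byte[16]=0x88 cont=1 payload=0x08=8: acc |= 8<<14 -> acc=135465 shift=21
  byte[17]=0x14 cont=0 payload=0x14=20: acc |= 20<<21 -> acc=42078505 shift=28 [end]
Varint 5: bytes[14:18] = A9 A2 88 14 -> value 42078505 (4 byte(s))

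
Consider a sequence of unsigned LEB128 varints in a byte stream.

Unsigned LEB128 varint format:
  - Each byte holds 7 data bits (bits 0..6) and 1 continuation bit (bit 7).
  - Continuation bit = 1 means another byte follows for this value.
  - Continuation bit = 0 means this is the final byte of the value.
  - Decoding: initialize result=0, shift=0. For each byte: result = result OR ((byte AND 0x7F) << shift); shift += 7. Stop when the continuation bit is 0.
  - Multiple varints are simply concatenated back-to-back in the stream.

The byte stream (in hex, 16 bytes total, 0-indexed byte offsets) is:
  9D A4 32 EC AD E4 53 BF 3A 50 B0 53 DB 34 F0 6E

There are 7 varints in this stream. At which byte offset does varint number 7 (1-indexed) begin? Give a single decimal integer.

Answer: 14

Derivation:
  byte[0]=0x9D cont=1 payload=0x1D=29: acc |= 29<<0 -> acc=29 shift=7
  byte[1]=0xA4 cont=1 payload=0x24=36: acc |= 36<<7 -> acc=4637 shift=14
  byte[2]=0x32 cont=0 payload=0x32=50: acc |= 50<<14 -> acc=823837 shift=21 [end]
Varint 1: bytes[0:3] = 9D A4 32 -> value 823837 (3 byte(s))
  byte[3]=0xEC cont=1 payload=0x6C=108: acc |= 108<<0 -> acc=108 shift=7
  byte[4]=0xAD cont=1 payload=0x2D=45: acc |= 45<<7 -> acc=5868 shift=14
  byte[5]=0xE4 cont=1 payload=0x64=100: acc |= 100<<14 -> acc=1644268 shift=21
  byte[6]=0x53 cont=0 payload=0x53=83: acc |= 83<<21 -> acc=175707884 shift=28 [end]
Varint 2: bytes[3:7] = EC AD E4 53 -> value 175707884 (4 byte(s))
  byte[7]=0xBF cont=1 payload=0x3F=63: acc |= 63<<0 -> acc=63 shift=7
  byte[8]=0x3A cont=0 payload=0x3A=58: acc |= 58<<7 -> acc=7487 shift=14 [end]
Varint 3: bytes[7:9] = BF 3A -> value 7487 (2 byte(s))
  byte[9]=0x50 cont=0 payload=0x50=80: acc |= 80<<0 -> acc=80 shift=7 [end]
Varint 4: bytes[9:10] = 50 -> value 80 (1 byte(s))
  byte[10]=0xB0 cont=1 payload=0x30=48: acc |= 48<<0 -> acc=48 shift=7
  byte[11]=0x53 cont=0 payload=0x53=83: acc |= 83<<7 -> acc=10672 shift=14 [end]
Varint 5: bytes[10:12] = B0 53 -> value 10672 (2 byte(s))
  byte[12]=0xDB cont=1 payload=0x5B=91: acc |= 91<<0 -> acc=91 shift=7
  byte[13]=0x34 cont=0 payload=0x34=52: acc |= 52<<7 -> acc=6747 shift=14 [end]
Varint 6: bytes[12:14] = DB 34 -> value 6747 (2 byte(s))
  byte[14]=0xF0 cont=1 payload=0x70=112: acc |= 112<<0 -> acc=112 shift=7
  byte[15]=0x6E cont=0 payload=0x6E=110: acc |= 110<<7 -> acc=14192 shift=14 [end]
Varint 7: bytes[14:16] = F0 6E -> value 14192 (2 byte(s))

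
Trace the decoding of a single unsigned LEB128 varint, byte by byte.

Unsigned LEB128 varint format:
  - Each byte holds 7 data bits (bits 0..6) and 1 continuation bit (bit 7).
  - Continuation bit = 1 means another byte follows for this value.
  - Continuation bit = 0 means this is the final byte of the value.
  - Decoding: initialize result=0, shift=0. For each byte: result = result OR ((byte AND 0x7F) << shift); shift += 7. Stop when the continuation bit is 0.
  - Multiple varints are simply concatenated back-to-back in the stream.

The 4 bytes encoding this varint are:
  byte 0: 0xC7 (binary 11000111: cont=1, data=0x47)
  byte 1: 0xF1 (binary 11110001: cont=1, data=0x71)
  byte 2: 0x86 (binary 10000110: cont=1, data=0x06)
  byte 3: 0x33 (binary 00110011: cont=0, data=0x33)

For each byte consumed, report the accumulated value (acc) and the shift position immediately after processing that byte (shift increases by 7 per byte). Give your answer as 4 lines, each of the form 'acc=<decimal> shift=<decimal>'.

byte 0=0xC7: payload=0x47=71, contrib = 71<<0 = 71; acc -> 71, shift -> 7
byte 1=0xF1: payload=0x71=113, contrib = 113<<7 = 14464; acc -> 14535, shift -> 14
byte 2=0x86: payload=0x06=6, contrib = 6<<14 = 98304; acc -> 112839, shift -> 21
byte 3=0x33: payload=0x33=51, contrib = 51<<21 = 106954752; acc -> 107067591, shift -> 28

Answer: acc=71 shift=7
acc=14535 shift=14
acc=112839 shift=21
acc=107067591 shift=28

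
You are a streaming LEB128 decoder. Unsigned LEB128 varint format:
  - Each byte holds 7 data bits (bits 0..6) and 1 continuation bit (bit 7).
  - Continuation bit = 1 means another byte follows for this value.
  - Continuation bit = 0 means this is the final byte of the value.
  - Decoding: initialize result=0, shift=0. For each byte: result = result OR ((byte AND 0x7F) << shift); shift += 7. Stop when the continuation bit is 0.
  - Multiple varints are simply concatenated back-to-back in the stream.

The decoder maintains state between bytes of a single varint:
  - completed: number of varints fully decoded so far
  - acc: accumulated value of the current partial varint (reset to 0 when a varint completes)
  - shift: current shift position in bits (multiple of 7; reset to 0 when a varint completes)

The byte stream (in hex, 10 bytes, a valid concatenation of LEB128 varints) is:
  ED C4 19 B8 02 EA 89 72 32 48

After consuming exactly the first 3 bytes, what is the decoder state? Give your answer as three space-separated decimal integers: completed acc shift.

Answer: 1 0 0

Derivation:
byte[0]=0xED cont=1 payload=0x6D: acc |= 109<<0 -> completed=0 acc=109 shift=7
byte[1]=0xC4 cont=1 payload=0x44: acc |= 68<<7 -> completed=0 acc=8813 shift=14
byte[2]=0x19 cont=0 payload=0x19: varint #1 complete (value=418413); reset -> completed=1 acc=0 shift=0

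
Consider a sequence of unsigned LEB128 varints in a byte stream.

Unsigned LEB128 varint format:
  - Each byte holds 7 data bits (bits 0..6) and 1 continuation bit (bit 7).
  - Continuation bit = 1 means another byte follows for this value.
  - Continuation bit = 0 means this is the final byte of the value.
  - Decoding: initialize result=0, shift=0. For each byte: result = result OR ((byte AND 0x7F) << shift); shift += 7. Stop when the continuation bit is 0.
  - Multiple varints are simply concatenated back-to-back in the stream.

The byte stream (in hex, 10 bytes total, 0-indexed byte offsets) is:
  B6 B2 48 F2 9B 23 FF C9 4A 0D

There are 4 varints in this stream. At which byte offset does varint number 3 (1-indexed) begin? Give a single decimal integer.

  byte[0]=0xB6 cont=1 payload=0x36=54: acc |= 54<<0 -> acc=54 shift=7
  byte[1]=0xB2 cont=1 payload=0x32=50: acc |= 50<<7 -> acc=6454 shift=14
  byte[2]=0x48 cont=0 payload=0x48=72: acc |= 72<<14 -> acc=1186102 shift=21 [end]
Varint 1: bytes[0:3] = B6 B2 48 -> value 1186102 (3 byte(s))
  byte[3]=0xF2 cont=1 payload=0x72=114: acc |= 114<<0 -> acc=114 shift=7
  byte[4]=0x9B cont=1 payload=0x1B=27: acc |= 27<<7 -> acc=3570 shift=14
  byte[5]=0x23 cont=0 payload=0x23=35: acc |= 35<<14 -> acc=577010 shift=21 [end]
Varint 2: bytes[3:6] = F2 9B 23 -> value 577010 (3 byte(s))
  byte[6]=0xFF cont=1 payload=0x7F=127: acc |= 127<<0 -> acc=127 shift=7
  byte[7]=0xC9 cont=1 payload=0x49=73: acc |= 73<<7 -> acc=9471 shift=14
  byte[8]=0x4A cont=0 payload=0x4A=74: acc |= 74<<14 -> acc=1221887 shift=21 [end]
Varint 3: bytes[6:9] = FF C9 4A -> value 1221887 (3 byte(s))
  byte[9]=0x0D cont=0 payload=0x0D=13: acc |= 13<<0 -> acc=13 shift=7 [end]
Varint 4: bytes[9:10] = 0D -> value 13 (1 byte(s))

Answer: 6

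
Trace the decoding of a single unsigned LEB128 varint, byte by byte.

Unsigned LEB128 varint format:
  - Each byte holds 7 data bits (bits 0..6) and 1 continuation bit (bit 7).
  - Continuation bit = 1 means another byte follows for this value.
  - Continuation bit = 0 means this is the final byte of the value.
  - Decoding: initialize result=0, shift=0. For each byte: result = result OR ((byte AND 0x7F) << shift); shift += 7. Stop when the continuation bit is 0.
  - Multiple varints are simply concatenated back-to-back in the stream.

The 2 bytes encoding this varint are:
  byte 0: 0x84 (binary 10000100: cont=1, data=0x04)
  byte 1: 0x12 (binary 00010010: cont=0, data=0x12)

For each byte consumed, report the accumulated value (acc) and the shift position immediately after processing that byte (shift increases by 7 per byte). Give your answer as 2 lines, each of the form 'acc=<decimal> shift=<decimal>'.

byte 0=0x84: payload=0x04=4, contrib = 4<<0 = 4; acc -> 4, shift -> 7
byte 1=0x12: payload=0x12=18, contrib = 18<<7 = 2304; acc -> 2308, shift -> 14

Answer: acc=4 shift=7
acc=2308 shift=14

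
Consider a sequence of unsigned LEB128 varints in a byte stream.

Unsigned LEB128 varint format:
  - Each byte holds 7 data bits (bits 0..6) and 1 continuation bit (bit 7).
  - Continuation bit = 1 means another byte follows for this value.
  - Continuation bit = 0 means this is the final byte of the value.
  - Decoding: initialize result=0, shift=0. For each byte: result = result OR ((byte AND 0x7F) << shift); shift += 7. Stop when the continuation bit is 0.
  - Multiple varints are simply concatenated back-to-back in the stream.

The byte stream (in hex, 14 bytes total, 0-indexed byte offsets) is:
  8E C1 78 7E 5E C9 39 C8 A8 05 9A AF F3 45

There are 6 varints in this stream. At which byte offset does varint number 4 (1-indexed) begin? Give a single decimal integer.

Answer: 5

Derivation:
  byte[0]=0x8E cont=1 payload=0x0E=14: acc |= 14<<0 -> acc=14 shift=7
  byte[1]=0xC1 cont=1 payload=0x41=65: acc |= 65<<7 -> acc=8334 shift=14
  byte[2]=0x78 cont=0 payload=0x78=120: acc |= 120<<14 -> acc=1974414 shift=21 [end]
Varint 1: bytes[0:3] = 8E C1 78 -> value 1974414 (3 byte(s))
  byte[3]=0x7E cont=0 payload=0x7E=126: acc |= 126<<0 -> acc=126 shift=7 [end]
Varint 2: bytes[3:4] = 7E -> value 126 (1 byte(s))
  byte[4]=0x5E cont=0 payload=0x5E=94: acc |= 94<<0 -> acc=94 shift=7 [end]
Varint 3: bytes[4:5] = 5E -> value 94 (1 byte(s))
  byte[5]=0xC9 cont=1 payload=0x49=73: acc |= 73<<0 -> acc=73 shift=7
  byte[6]=0x39 cont=0 payload=0x39=57: acc |= 57<<7 -> acc=7369 shift=14 [end]
Varint 4: bytes[5:7] = C9 39 -> value 7369 (2 byte(s))
  byte[7]=0xC8 cont=1 payload=0x48=72: acc |= 72<<0 -> acc=72 shift=7
  byte[8]=0xA8 cont=1 payload=0x28=40: acc |= 40<<7 -> acc=5192 shift=14
  byte[9]=0x05 cont=0 payload=0x05=5: acc |= 5<<14 -> acc=87112 shift=21 [end]
Varint 5: bytes[7:10] = C8 A8 05 -> value 87112 (3 byte(s))
  byte[10]=0x9A cont=1 payload=0x1A=26: acc |= 26<<0 -> acc=26 shift=7
  byte[11]=0xAF cont=1 payload=0x2F=47: acc |= 47<<7 -> acc=6042 shift=14
  byte[12]=0xF3 cont=1 payload=0x73=115: acc |= 115<<14 -> acc=1890202 shift=21
  byte[13]=0x45 cont=0 payload=0x45=69: acc |= 69<<21 -> acc=146593690 shift=28 [end]
Varint 6: bytes[10:14] = 9A AF F3 45 -> value 146593690 (4 byte(s))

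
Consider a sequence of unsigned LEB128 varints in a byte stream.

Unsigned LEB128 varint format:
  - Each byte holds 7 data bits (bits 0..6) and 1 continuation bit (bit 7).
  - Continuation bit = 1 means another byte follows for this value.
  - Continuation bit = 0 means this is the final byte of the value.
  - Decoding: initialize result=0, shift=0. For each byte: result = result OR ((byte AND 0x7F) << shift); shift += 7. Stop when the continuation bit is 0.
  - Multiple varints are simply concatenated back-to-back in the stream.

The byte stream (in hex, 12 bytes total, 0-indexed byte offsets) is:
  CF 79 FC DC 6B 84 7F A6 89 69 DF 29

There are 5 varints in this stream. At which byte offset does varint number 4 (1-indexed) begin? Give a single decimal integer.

  byte[0]=0xCF cont=1 payload=0x4F=79: acc |= 79<<0 -> acc=79 shift=7
  byte[1]=0x79 cont=0 payload=0x79=121: acc |= 121<<7 -> acc=15567 shift=14 [end]
Varint 1: bytes[0:2] = CF 79 -> value 15567 (2 byte(s))
  byte[2]=0xFC cont=1 payload=0x7C=124: acc |= 124<<0 -> acc=124 shift=7
  byte[3]=0xDC cont=1 payload=0x5C=92: acc |= 92<<7 -> acc=11900 shift=14
  byte[4]=0x6B cont=0 payload=0x6B=107: acc |= 107<<14 -> acc=1764988 shift=21 [end]
Varint 2: bytes[2:5] = FC DC 6B -> value 1764988 (3 byte(s))
  byte[5]=0x84 cont=1 payload=0x04=4: acc |= 4<<0 -> acc=4 shift=7
  byte[6]=0x7F cont=0 payload=0x7F=127: acc |= 127<<7 -> acc=16260 shift=14 [end]
Varint 3: bytes[5:7] = 84 7F -> value 16260 (2 byte(s))
  byte[7]=0xA6 cont=1 payload=0x26=38: acc |= 38<<0 -> acc=38 shift=7
  byte[8]=0x89 cont=1 payload=0x09=9: acc |= 9<<7 -> acc=1190 shift=14
  byte[9]=0x69 cont=0 payload=0x69=105: acc |= 105<<14 -> acc=1721510 shift=21 [end]
Varint 4: bytes[7:10] = A6 89 69 -> value 1721510 (3 byte(s))
  byte[10]=0xDF cont=1 payload=0x5F=95: acc |= 95<<0 -> acc=95 shift=7
  byte[11]=0x29 cont=0 payload=0x29=41: acc |= 41<<7 -> acc=5343 shift=14 [end]
Varint 5: bytes[10:12] = DF 29 -> value 5343 (2 byte(s))

Answer: 7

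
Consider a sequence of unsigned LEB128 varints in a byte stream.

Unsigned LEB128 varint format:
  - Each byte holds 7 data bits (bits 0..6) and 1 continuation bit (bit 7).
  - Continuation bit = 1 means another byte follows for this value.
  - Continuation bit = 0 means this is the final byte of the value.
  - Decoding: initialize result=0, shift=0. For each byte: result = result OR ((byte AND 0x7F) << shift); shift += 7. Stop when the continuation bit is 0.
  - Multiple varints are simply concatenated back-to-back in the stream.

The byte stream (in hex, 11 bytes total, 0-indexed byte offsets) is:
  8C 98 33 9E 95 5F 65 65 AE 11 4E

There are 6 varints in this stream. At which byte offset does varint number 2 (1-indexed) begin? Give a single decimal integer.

  byte[0]=0x8C cont=1 payload=0x0C=12: acc |= 12<<0 -> acc=12 shift=7
  byte[1]=0x98 cont=1 payload=0x18=24: acc |= 24<<7 -> acc=3084 shift=14
  byte[2]=0x33 cont=0 payload=0x33=51: acc |= 51<<14 -> acc=838668 shift=21 [end]
Varint 1: bytes[0:3] = 8C 98 33 -> value 838668 (3 byte(s))
  byte[3]=0x9E cont=1 payload=0x1E=30: acc |= 30<<0 -> acc=30 shift=7
  byte[4]=0x95 cont=1 payload=0x15=21: acc |= 21<<7 -> acc=2718 shift=14
  byte[5]=0x5F cont=0 payload=0x5F=95: acc |= 95<<14 -> acc=1559198 shift=21 [end]
Varint 2: bytes[3:6] = 9E 95 5F -> value 1559198 (3 byte(s))
  byte[6]=0x65 cont=0 payload=0x65=101: acc |= 101<<0 -> acc=101 shift=7 [end]
Varint 3: bytes[6:7] = 65 -> value 101 (1 byte(s))
  byte[7]=0x65 cont=0 payload=0x65=101: acc |= 101<<0 -> acc=101 shift=7 [end]
Varint 4: bytes[7:8] = 65 -> value 101 (1 byte(s))
  byte[8]=0xAE cont=1 payload=0x2E=46: acc |= 46<<0 -> acc=46 shift=7
  byte[9]=0x11 cont=0 payload=0x11=17: acc |= 17<<7 -> acc=2222 shift=14 [end]
Varint 5: bytes[8:10] = AE 11 -> value 2222 (2 byte(s))
  byte[10]=0x4E cont=0 payload=0x4E=78: acc |= 78<<0 -> acc=78 shift=7 [end]
Varint 6: bytes[10:11] = 4E -> value 78 (1 byte(s))

Answer: 3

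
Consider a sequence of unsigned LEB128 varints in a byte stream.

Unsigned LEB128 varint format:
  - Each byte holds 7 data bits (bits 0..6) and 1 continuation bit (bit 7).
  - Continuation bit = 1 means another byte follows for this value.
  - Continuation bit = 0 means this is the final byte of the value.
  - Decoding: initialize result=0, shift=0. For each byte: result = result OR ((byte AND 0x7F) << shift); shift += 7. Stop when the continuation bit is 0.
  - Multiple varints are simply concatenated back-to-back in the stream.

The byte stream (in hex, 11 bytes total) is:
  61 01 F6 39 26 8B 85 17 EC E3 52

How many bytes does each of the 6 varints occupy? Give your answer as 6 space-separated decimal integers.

Answer: 1 1 2 1 3 3

Derivation:
  byte[0]=0x61 cont=0 payload=0x61=97: acc |= 97<<0 -> acc=97 shift=7 [end]
Varint 1: bytes[0:1] = 61 -> value 97 (1 byte(s))
  byte[1]=0x01 cont=0 payload=0x01=1: acc |= 1<<0 -> acc=1 shift=7 [end]
Varint 2: bytes[1:2] = 01 -> value 1 (1 byte(s))
  byte[2]=0xF6 cont=1 payload=0x76=118: acc |= 118<<0 -> acc=118 shift=7
  byte[3]=0x39 cont=0 payload=0x39=57: acc |= 57<<7 -> acc=7414 shift=14 [end]
Varint 3: bytes[2:4] = F6 39 -> value 7414 (2 byte(s))
  byte[4]=0x26 cont=0 payload=0x26=38: acc |= 38<<0 -> acc=38 shift=7 [end]
Varint 4: bytes[4:5] = 26 -> value 38 (1 byte(s))
  byte[5]=0x8B cont=1 payload=0x0B=11: acc |= 11<<0 -> acc=11 shift=7
  byte[6]=0x85 cont=1 payload=0x05=5: acc |= 5<<7 -> acc=651 shift=14
  byte[7]=0x17 cont=0 payload=0x17=23: acc |= 23<<14 -> acc=377483 shift=21 [end]
Varint 5: bytes[5:8] = 8B 85 17 -> value 377483 (3 byte(s))
  byte[8]=0xEC cont=1 payload=0x6C=108: acc |= 108<<0 -> acc=108 shift=7
  byte[9]=0xE3 cont=1 payload=0x63=99: acc |= 99<<7 -> acc=12780 shift=14
  byte[10]=0x52 cont=0 payload=0x52=82: acc |= 82<<14 -> acc=1356268 shift=21 [end]
Varint 6: bytes[8:11] = EC E3 52 -> value 1356268 (3 byte(s))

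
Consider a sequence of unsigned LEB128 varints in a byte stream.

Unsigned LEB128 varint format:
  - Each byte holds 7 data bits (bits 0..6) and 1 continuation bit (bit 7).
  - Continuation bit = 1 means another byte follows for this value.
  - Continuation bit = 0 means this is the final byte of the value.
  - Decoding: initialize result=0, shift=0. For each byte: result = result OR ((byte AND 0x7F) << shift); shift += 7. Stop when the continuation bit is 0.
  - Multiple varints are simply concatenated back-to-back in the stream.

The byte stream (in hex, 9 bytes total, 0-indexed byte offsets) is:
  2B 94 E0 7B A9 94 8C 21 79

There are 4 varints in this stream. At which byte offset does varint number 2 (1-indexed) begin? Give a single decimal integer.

  byte[0]=0x2B cont=0 payload=0x2B=43: acc |= 43<<0 -> acc=43 shift=7 [end]
Varint 1: bytes[0:1] = 2B -> value 43 (1 byte(s))
  byte[1]=0x94 cont=1 payload=0x14=20: acc |= 20<<0 -> acc=20 shift=7
  byte[2]=0xE0 cont=1 payload=0x60=96: acc |= 96<<7 -> acc=12308 shift=14
  byte[3]=0x7B cont=0 payload=0x7B=123: acc |= 123<<14 -> acc=2027540 shift=21 [end]
Varint 2: bytes[1:4] = 94 E0 7B -> value 2027540 (3 byte(s))
  byte[4]=0xA9 cont=1 payload=0x29=41: acc |= 41<<0 -> acc=41 shift=7
  byte[5]=0x94 cont=1 payload=0x14=20: acc |= 20<<7 -> acc=2601 shift=14
  byte[6]=0x8C cont=1 payload=0x0C=12: acc |= 12<<14 -> acc=199209 shift=21
  byte[7]=0x21 cont=0 payload=0x21=33: acc |= 33<<21 -> acc=69405225 shift=28 [end]
Varint 3: bytes[4:8] = A9 94 8C 21 -> value 69405225 (4 byte(s))
  byte[8]=0x79 cont=0 payload=0x79=121: acc |= 121<<0 -> acc=121 shift=7 [end]
Varint 4: bytes[8:9] = 79 -> value 121 (1 byte(s))

Answer: 1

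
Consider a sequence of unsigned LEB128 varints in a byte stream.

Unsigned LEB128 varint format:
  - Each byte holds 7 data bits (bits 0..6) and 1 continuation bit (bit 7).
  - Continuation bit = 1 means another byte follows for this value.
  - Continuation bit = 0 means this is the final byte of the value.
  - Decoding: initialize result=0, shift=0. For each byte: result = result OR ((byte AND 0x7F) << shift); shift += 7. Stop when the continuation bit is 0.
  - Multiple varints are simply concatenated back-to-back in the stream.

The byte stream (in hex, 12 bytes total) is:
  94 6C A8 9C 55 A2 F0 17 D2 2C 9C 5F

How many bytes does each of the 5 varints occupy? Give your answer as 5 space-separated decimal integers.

  byte[0]=0x94 cont=1 payload=0x14=20: acc |= 20<<0 -> acc=20 shift=7
  byte[1]=0x6C cont=0 payload=0x6C=108: acc |= 108<<7 -> acc=13844 shift=14 [end]
Varint 1: bytes[0:2] = 94 6C -> value 13844 (2 byte(s))
  byte[2]=0xA8 cont=1 payload=0x28=40: acc |= 40<<0 -> acc=40 shift=7
  byte[3]=0x9C cont=1 payload=0x1C=28: acc |= 28<<7 -> acc=3624 shift=14
  byte[4]=0x55 cont=0 payload=0x55=85: acc |= 85<<14 -> acc=1396264 shift=21 [end]
Varint 2: bytes[2:5] = A8 9C 55 -> value 1396264 (3 byte(s))
  byte[5]=0xA2 cont=1 payload=0x22=34: acc |= 34<<0 -> acc=34 shift=7
  byte[6]=0xF0 cont=1 payload=0x70=112: acc |= 112<<7 -> acc=14370 shift=14
  byte[7]=0x17 cont=0 payload=0x17=23: acc |= 23<<14 -> acc=391202 shift=21 [end]
Varint 3: bytes[5:8] = A2 F0 17 -> value 391202 (3 byte(s))
  byte[8]=0xD2 cont=1 payload=0x52=82: acc |= 82<<0 -> acc=82 shift=7
  byte[9]=0x2C cont=0 payload=0x2C=44: acc |= 44<<7 -> acc=5714 shift=14 [end]
Varint 4: bytes[8:10] = D2 2C -> value 5714 (2 byte(s))
  byte[10]=0x9C cont=1 payload=0x1C=28: acc |= 28<<0 -> acc=28 shift=7
  byte[11]=0x5F cont=0 payload=0x5F=95: acc |= 95<<7 -> acc=12188 shift=14 [end]
Varint 5: bytes[10:12] = 9C 5F -> value 12188 (2 byte(s))

Answer: 2 3 3 2 2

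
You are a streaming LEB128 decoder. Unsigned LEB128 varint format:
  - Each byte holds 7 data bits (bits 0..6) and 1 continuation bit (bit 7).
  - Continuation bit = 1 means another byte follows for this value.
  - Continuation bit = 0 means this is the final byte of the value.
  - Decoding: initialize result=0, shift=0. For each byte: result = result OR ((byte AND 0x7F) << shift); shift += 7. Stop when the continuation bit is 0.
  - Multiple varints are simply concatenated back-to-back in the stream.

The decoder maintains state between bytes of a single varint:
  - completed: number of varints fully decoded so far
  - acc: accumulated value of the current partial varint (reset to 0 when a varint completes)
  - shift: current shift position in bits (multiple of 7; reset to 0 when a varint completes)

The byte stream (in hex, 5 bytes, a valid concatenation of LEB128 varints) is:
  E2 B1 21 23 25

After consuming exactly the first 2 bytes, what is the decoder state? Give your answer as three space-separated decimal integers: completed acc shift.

Answer: 0 6370 14

Derivation:
byte[0]=0xE2 cont=1 payload=0x62: acc |= 98<<0 -> completed=0 acc=98 shift=7
byte[1]=0xB1 cont=1 payload=0x31: acc |= 49<<7 -> completed=0 acc=6370 shift=14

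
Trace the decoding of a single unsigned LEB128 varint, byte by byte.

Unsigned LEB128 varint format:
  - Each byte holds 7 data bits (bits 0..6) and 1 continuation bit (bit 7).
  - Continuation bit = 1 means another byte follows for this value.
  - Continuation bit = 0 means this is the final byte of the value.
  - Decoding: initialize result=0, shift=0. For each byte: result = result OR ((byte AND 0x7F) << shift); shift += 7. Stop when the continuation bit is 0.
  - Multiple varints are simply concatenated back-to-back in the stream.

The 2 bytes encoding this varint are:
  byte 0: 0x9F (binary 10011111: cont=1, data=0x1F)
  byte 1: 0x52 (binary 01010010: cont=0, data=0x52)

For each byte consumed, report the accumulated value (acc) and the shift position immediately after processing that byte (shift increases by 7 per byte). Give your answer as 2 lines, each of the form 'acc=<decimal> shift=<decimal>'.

byte 0=0x9F: payload=0x1F=31, contrib = 31<<0 = 31; acc -> 31, shift -> 7
byte 1=0x52: payload=0x52=82, contrib = 82<<7 = 10496; acc -> 10527, shift -> 14

Answer: acc=31 shift=7
acc=10527 shift=14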